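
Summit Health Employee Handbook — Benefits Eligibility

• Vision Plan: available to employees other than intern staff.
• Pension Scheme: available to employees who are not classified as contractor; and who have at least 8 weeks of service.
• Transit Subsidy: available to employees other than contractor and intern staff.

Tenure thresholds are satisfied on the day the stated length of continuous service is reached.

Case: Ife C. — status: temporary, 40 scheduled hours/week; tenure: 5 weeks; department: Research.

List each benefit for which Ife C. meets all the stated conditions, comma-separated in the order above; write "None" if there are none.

Vision Plan, Transit Subsidy

Vision Plan — status temporary ✓ (not excluded) → eligible.
Pension Scheme — status temporary ✓ (not excluded); service 5 weeks < 8 weeks ✗ → not eligible.
Transit Subsidy — status temporary ✓ (not excluded) → eligible.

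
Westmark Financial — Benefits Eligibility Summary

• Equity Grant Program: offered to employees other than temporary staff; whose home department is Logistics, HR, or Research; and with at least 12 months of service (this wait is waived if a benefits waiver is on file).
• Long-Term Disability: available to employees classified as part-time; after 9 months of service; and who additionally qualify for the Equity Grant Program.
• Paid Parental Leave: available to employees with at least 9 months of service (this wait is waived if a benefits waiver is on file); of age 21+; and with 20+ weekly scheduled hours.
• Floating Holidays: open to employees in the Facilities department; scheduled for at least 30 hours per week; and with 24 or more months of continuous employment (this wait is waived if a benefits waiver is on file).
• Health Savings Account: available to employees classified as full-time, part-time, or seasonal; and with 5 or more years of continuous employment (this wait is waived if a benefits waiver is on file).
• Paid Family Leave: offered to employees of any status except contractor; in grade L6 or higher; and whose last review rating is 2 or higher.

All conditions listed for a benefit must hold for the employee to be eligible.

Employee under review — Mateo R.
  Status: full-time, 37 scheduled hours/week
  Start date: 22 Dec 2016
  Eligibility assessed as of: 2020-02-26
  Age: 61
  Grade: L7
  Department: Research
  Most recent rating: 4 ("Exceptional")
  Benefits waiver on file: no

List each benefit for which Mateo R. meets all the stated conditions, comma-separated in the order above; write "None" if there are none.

Equity Grant Program, Paid Parental Leave, Paid Family Leave

Service from 22 Dec 2016 to 2020-02-26: 1161 days.
Equity Grant Program — status full-time ✓ (not excluded); dept Research ✓; no waiver, service 1161 days ≥ 12 months (≈360 days) ✓ → eligible.
Long-Term Disability — status full-time ✗ (requires part-time) → not eligible.
Paid Parental Leave — no waiver, service 1161 days ≥ 9 months (≈270 days) ✓; age 61 ≥ 21 ✓; 37 hrs/wk ≥ 20 ✓ → eligible.
Floating Holidays — dept Research ✗ → not eligible.
Health Savings Account — status full-time ✓; no waiver, service 1161 days < 5 years (≈1825 days) ✗ → not eligible.
Paid Family Leave — status full-time ✓ (not excluded); grade L7 ≥ L6 ✓; rating 4 ≥ 2 ✓ → eligible.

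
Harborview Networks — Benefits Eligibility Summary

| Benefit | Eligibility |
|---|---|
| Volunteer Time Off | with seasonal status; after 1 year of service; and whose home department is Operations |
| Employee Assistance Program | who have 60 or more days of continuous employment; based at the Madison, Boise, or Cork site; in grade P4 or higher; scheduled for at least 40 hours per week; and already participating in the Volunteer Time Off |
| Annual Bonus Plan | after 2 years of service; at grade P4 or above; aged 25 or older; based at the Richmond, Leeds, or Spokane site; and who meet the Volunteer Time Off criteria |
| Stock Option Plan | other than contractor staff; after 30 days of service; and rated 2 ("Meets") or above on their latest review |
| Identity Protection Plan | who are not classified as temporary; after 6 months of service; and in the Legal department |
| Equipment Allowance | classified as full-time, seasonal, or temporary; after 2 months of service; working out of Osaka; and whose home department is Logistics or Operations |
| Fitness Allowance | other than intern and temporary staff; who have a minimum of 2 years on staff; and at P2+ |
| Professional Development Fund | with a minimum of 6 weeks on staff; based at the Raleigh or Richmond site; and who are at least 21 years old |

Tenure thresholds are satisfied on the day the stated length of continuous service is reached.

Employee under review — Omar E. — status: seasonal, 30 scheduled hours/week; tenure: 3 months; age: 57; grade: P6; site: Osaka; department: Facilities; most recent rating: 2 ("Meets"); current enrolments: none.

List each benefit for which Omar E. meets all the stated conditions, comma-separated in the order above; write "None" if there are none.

Stock Option Plan

Volunteer Time Off — status seasonal ✓; service 3 months < 1 year (≈365 days) ✗ → not eligible.
Employee Assistance Program — service 3 months ≥ 60 days ✓; site Osaka ✗ (not Madison, Boise, or Cork) → not eligible.
Annual Bonus Plan — service 3 months < 2 years (≈730 days) ✗ → not eligible.
Stock Option Plan — status seasonal ✓ (not excluded); service 3 months ≥ 30 days ✓; rating 2 ≥ 2 ✓ → eligible.
Identity Protection Plan — status seasonal ✓ (not excluded); service 3 months < 6 months ✗ → not eligible.
Equipment Allowance — status seasonal ✓; service 3 months ≥ 2 months ✓; site Osaka ✓; dept Facilities ✗ → not eligible.
Fitness Allowance — status seasonal ✓ (not excluded); service 3 months < 2 years (≈730 days) ✗ → not eligible.
Professional Development Fund — service 3 months ≥ 6 weeks (≈42 days) ✓; site Osaka ✗ (not Raleigh or Richmond) → not eligible.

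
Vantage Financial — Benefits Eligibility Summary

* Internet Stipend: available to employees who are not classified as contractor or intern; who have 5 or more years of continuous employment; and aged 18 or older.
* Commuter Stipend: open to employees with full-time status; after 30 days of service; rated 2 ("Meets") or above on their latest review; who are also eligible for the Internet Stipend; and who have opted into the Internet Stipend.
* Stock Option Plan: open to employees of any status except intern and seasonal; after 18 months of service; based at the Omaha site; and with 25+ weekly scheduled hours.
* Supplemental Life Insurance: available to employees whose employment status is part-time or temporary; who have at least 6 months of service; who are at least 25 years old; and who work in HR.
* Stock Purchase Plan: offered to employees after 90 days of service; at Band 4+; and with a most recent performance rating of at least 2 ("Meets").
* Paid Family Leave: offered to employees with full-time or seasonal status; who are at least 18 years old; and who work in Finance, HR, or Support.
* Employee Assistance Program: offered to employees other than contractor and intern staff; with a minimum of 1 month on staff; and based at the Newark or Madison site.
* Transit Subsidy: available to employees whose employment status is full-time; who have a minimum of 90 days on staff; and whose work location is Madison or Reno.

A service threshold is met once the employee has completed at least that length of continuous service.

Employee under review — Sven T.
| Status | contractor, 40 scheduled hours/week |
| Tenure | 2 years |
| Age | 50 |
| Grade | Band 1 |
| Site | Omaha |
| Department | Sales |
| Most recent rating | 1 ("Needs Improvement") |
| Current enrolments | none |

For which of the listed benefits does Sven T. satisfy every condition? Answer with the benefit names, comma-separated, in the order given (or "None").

Stock Option Plan

Internet Stipend — status contractor ✗ (excluded) → not eligible.
Commuter Stipend — status contractor ✗ (requires full-time) → not eligible.
Stock Option Plan — status contractor ✓ (not excluded); service 2 years ≥ 18 months (≈540 days) ✓; site Omaha ✓; 40 hrs/wk ≥ 25 ✓ → eligible.
Supplemental Life Insurance — status contractor ✗ (requires part-time or temporary) → not eligible.
Stock Purchase Plan — service 2 years ≥ 90 days ✓; grade Band 1 < Band 4 ✗ → not eligible.
Paid Family Leave — status contractor ✗ (requires full-time or seasonal) → not eligible.
Employee Assistance Program — status contractor ✗ (excluded) → not eligible.
Transit Subsidy — status contractor ✗ (requires full-time) → not eligible.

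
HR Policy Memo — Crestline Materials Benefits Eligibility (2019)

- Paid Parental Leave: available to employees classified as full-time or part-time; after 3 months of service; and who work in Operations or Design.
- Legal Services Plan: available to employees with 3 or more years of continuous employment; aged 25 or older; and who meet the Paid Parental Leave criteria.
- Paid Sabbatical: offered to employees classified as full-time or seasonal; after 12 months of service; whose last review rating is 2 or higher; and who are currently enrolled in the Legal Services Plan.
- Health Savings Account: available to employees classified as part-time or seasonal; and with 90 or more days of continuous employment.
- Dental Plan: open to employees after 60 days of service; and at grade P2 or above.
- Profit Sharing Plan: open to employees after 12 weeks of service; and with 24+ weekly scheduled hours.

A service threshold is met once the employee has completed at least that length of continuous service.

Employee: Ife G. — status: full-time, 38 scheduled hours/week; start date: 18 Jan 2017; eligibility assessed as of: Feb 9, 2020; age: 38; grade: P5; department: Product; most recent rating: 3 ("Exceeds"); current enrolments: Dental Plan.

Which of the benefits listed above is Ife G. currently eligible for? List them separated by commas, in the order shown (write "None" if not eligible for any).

Dental Plan, Profit Sharing Plan

Service from 18 Jan 2017 to Feb 9, 2020: 1117 days.
Paid Parental Leave — status full-time ✓; service 1117 days ≥ 3 months (≈90 days) ✓; dept Product ✗ → not eligible.
Legal Services Plan — service 1117 days ≥ 3 years (≈1095 days) ✓; age 38 ≥ 25 ✓; not eligible for Paid Parental Leave ✗ → not eligible.
Paid Sabbatical — status full-time ✓; service 1117 days ≥ 12 months (≈360 days) ✓; rating 3 ≥ 2 ✓; not enrolled in Legal Services Plan ✗ → not eligible.
Health Savings Account — status full-time ✗ (requires part-time or seasonal) → not eligible.
Dental Plan — service 1117 days ≥ 60 days ✓; grade P5 ≥ P2 ✓ → eligible.
Profit Sharing Plan — service 1117 days ≥ 12 weeks (≈84 days) ✓; 38 hrs/wk ≥ 24 ✓ → eligible.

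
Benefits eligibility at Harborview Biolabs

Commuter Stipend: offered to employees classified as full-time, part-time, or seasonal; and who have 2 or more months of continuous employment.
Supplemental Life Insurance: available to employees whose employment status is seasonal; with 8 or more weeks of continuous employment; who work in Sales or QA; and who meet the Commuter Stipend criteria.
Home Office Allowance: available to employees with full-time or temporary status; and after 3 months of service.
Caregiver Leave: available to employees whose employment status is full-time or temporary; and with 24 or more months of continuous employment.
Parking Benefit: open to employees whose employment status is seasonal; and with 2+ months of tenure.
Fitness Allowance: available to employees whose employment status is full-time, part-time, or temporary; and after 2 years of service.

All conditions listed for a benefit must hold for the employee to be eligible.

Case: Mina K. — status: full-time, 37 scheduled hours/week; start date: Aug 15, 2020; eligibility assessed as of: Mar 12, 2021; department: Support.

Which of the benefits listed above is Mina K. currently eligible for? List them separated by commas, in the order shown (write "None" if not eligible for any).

Commuter Stipend, Home Office Allowance

Service from Aug 15, 2020 to Mar 12, 2021: 209 days.
Commuter Stipend — status full-time ✓; service 209 days ≥ 2 months (≈60 days) ✓ → eligible.
Supplemental Life Insurance — status full-time ✗ (requires seasonal) → not eligible.
Home Office Allowance — status full-time ✓; service 209 days ≥ 3 months (≈90 days) ✓ → eligible.
Caregiver Leave — status full-time ✓; service 209 days < 24 months (≈720 days) ✗ → not eligible.
Parking Benefit — status full-time ✗ (requires seasonal) → not eligible.
Fitness Allowance — status full-time ✓; service 209 days < 2 years (≈730 days) ✗ → not eligible.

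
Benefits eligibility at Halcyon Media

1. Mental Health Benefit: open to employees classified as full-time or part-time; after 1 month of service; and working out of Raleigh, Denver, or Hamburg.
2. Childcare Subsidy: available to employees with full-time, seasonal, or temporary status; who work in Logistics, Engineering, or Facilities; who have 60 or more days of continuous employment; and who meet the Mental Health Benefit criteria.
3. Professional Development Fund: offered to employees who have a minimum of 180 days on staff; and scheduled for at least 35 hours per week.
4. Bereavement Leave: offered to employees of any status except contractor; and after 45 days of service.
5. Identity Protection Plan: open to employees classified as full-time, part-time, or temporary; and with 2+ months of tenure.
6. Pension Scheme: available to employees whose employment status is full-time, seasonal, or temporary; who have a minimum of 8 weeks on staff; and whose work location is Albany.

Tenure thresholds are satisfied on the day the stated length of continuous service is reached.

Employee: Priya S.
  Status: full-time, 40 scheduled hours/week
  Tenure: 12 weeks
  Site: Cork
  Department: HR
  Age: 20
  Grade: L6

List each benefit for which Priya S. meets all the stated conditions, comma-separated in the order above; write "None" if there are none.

Mental Health Benefit — status full-time ✓; service 12 weeks ≥ 1 month (≈30 days) ✓; site Cork ✗ (not Raleigh, Denver, or Hamburg) → not eligible.
Childcare Subsidy — status full-time ✓; dept HR ✗ → not eligible.
Professional Development Fund — service 12 weeks < 180 days ✗ → not eligible.
Bereavement Leave — status full-time ✓ (not excluded); service 12 weeks ≥ 45 days ✓ → eligible.
Identity Protection Plan — status full-time ✓; service 12 weeks ≥ 2 months (≈60 days) ✓ → eligible.
Pension Scheme — status full-time ✓; service 12 weeks ≥ 8 weeks ✓; site Cork ✗ (not Albany) → not eligible.

Bereavement Leave, Identity Protection Plan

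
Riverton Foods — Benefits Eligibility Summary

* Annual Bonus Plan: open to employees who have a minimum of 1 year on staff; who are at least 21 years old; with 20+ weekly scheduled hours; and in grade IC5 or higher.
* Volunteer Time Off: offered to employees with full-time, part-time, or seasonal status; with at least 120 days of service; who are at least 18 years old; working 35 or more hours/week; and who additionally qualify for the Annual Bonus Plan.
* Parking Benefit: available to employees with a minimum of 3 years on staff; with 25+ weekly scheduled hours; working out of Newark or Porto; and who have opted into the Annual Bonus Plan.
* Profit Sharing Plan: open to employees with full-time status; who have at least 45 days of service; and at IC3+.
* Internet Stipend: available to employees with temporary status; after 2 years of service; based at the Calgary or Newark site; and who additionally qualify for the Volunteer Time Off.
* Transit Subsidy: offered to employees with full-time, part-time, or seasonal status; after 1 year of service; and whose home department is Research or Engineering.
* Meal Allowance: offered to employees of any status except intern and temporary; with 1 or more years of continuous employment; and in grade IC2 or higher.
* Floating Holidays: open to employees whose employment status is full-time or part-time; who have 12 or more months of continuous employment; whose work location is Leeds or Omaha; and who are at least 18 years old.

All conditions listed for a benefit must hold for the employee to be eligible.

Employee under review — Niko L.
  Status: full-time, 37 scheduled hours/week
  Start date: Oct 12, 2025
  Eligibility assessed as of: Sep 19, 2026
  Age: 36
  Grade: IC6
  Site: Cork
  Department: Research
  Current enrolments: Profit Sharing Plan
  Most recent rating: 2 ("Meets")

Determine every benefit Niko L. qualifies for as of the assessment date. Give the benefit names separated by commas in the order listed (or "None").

Service from Oct 12, 2025 to Sep 19, 2026: 342 days.
Annual Bonus Plan — service 342 days < 1 year (≈365 days) ✗ → not eligible.
Volunteer Time Off — status full-time ✓; service 342 days ≥ 120 days ✓; age 36 ≥ 18 ✓; 37 hrs/wk ≥ 35 ✓; not eligible for Annual Bonus Plan ✗ → not eligible.
Parking Benefit — service 342 days < 3 years (≈1095 days) ✗ → not eligible.
Profit Sharing Plan — status full-time ✓; service 342 days ≥ 45 days ✓; grade IC6 ≥ IC3 ✓ → eligible.
Internet Stipend — status full-time ✗ (requires temporary) → not eligible.
Transit Subsidy — status full-time ✓; service 342 days < 1 year (≈365 days) ✗ → not eligible.
Meal Allowance — status full-time ✓ (not excluded); service 342 days < 1 year (≈365 days) ✗ → not eligible.
Floating Holidays — status full-time ✓; service 342 days < 12 months (≈360 days) ✗ → not eligible.

Profit Sharing Plan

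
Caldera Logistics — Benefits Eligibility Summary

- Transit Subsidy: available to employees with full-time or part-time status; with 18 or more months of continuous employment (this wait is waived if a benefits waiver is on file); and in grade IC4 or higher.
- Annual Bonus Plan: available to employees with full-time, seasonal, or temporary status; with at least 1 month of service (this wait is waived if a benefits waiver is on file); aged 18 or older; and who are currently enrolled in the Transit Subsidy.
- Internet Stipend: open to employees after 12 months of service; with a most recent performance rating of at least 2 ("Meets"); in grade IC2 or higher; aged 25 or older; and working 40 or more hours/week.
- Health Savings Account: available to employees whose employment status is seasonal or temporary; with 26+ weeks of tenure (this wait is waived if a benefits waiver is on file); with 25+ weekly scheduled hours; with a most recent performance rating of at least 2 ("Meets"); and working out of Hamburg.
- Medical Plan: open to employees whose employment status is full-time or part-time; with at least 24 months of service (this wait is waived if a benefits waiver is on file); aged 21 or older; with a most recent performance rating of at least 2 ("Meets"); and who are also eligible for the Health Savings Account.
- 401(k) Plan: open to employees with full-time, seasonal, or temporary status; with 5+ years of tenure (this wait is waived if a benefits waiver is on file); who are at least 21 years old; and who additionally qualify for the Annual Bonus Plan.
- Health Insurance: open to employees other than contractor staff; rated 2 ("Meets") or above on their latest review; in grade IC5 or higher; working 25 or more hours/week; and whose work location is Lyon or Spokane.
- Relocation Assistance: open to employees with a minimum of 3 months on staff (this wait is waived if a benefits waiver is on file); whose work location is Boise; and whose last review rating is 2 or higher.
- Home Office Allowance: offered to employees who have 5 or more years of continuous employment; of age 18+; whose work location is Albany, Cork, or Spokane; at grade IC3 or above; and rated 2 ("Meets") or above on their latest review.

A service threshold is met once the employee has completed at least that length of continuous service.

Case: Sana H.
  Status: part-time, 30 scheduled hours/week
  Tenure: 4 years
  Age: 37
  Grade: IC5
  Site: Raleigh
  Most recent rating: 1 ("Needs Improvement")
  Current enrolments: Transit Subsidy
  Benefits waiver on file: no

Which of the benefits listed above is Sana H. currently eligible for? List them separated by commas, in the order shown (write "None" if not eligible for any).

Transit Subsidy — status part-time ✓; no waiver, service 4 years ≥ 18 months (≈540 days) ✓; grade IC5 ≥ IC4 ✓ → eligible.
Annual Bonus Plan — status part-time ✗ (requires full-time, seasonal, or temporary) → not eligible.
Internet Stipend — service 4 years ≥ 12 months (≈360 days) ✓; rating 1 < 2 ✗ → not eligible.
Health Savings Account — status part-time ✗ (requires seasonal or temporary) → not eligible.
Medical Plan — status part-time ✓; no waiver, service 4 years ≥ 24 months (≈720 days) ✓; age 37 ≥ 21 ✓; rating 1 < 2 ✗ → not eligible.
401(k) Plan — status part-time ✗ (requires full-time, seasonal, or temporary) → not eligible.
Health Insurance — status part-time ✓ (not excluded); rating 1 < 2 ✗ → not eligible.
Relocation Assistance — no waiver, service 4 years ≥ 3 months (≈90 days) ✓; site Raleigh ✗ (not Boise) → not eligible.
Home Office Allowance — service 4 years < 5 years ✗ → not eligible.

Transit Subsidy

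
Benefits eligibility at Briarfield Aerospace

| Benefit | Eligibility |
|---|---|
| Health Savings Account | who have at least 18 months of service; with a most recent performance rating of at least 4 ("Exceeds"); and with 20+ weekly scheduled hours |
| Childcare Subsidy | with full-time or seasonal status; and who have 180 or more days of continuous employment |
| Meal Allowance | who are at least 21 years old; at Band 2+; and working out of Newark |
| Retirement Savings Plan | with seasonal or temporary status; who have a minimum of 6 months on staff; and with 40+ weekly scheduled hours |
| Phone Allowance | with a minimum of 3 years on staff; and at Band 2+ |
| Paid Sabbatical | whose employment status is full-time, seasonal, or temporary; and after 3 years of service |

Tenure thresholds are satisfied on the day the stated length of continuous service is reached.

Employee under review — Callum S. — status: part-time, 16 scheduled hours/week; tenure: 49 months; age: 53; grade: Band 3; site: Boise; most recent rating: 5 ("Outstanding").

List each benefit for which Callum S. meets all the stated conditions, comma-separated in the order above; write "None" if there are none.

Health Savings Account — service 49 months ≥ 18 months ✓; rating 5 ≥ 4 ✓; 16 hrs/wk < 20 ✗ → not eligible.
Childcare Subsidy — status part-time ✗ (requires full-time or seasonal) → not eligible.
Meal Allowance — age 53 ≥ 21 ✓; grade Band 3 ≥ Band 2 ✓; site Boise ✗ (not Newark) → not eligible.
Retirement Savings Plan — status part-time ✗ (requires seasonal or temporary) → not eligible.
Phone Allowance — service 49 months ≥ 3 years (≈1095 days) ✓; grade Band 3 ≥ Band 2 ✓ → eligible.
Paid Sabbatical — status part-time ✗ (requires full-time, seasonal, or temporary) → not eligible.

Phone Allowance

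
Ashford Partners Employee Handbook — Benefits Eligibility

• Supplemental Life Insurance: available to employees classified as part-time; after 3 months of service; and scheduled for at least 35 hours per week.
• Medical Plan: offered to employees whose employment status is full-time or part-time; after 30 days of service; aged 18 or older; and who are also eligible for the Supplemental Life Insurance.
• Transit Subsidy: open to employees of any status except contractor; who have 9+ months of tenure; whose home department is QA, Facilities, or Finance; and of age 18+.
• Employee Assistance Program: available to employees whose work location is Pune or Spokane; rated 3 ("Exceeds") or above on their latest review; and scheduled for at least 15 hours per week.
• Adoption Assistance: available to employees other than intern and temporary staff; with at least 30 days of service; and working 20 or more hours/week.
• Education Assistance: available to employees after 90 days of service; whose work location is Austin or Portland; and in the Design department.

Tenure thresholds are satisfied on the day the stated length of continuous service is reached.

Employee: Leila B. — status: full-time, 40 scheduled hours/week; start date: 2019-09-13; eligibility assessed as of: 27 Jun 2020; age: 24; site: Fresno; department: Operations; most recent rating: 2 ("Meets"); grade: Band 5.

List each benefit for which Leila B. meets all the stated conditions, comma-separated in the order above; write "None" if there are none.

Adoption Assistance

Service from 2019-09-13 to 27 Jun 2020: 288 days.
Supplemental Life Insurance — status full-time ✗ (requires part-time) → not eligible.
Medical Plan — status full-time ✓; service 288 days ≥ 30 days ✓; age 24 ≥ 18 ✓; not eligible for Supplemental Life Insurance ✗ → not eligible.
Transit Subsidy — status full-time ✓ (not excluded); service 288 days ≥ 9 months (≈270 days) ✓; dept Operations ✗ → not eligible.
Employee Assistance Program — site Fresno ✗ (not Pune or Spokane) → not eligible.
Adoption Assistance — status full-time ✓ (not excluded); service 288 days ≥ 30 days ✓; 40 hrs/wk ≥ 20 ✓ → eligible.
Education Assistance — service 288 days ≥ 90 days ✓; site Fresno ✗ (not Austin or Portland) → not eligible.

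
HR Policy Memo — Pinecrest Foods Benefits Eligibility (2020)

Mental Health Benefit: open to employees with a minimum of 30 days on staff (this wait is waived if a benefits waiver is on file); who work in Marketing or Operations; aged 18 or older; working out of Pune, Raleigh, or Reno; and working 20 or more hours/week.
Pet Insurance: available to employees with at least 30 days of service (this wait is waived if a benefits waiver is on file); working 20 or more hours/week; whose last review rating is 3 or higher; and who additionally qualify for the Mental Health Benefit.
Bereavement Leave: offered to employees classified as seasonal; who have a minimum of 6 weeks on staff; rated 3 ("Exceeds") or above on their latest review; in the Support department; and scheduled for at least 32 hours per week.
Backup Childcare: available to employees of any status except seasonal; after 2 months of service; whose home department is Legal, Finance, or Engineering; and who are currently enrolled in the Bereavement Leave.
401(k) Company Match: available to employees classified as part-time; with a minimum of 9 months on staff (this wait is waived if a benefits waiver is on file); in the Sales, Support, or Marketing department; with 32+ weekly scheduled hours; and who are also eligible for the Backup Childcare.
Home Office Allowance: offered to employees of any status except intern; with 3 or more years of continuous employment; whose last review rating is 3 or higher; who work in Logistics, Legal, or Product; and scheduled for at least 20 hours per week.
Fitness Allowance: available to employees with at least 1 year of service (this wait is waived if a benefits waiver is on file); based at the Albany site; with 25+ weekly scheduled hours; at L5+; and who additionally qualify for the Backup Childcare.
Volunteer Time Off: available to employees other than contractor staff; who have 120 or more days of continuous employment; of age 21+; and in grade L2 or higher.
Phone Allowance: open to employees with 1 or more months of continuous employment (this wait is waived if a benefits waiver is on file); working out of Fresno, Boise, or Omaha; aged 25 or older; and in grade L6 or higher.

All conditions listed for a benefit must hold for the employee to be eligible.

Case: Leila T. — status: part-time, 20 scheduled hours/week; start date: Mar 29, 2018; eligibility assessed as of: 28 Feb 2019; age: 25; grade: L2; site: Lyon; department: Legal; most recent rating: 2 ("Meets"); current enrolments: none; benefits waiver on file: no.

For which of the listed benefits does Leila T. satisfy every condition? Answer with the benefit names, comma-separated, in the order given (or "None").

Volunteer Time Off

Service from Mar 29, 2018 to 28 Feb 2019: 336 days.
Mental Health Benefit — no waiver, service 336 days ≥ 30 days ✓; dept Legal ✗ → not eligible.
Pet Insurance — no waiver, service 336 days ≥ 30 days ✓; 20 hrs/wk ≥ 20 ✓; rating 2 < 3 ✗ → not eligible.
Bereavement Leave — status part-time ✗ (requires seasonal) → not eligible.
Backup Childcare — status part-time ✓ (not excluded); service 336 days ≥ 2 months (≈60 days) ✓; dept Legal ✓; not enrolled in Bereavement Leave ✗ → not eligible.
401(k) Company Match — status part-time ✓; no waiver, service 336 days ≥ 9 months (≈270 days) ✓; dept Legal ✗ → not eligible.
Home Office Allowance — status part-time ✓ (not excluded); service 336 days < 3 years (≈1095 days) ✗ → not eligible.
Fitness Allowance — no waiver, service 336 days < 1 year (≈365 days) ✗ → not eligible.
Volunteer Time Off — status part-time ✓ (not excluded); service 336 days ≥ 120 days ✓; age 25 ≥ 21 ✓; grade L2 ≥ L2 ✓ → eligible.
Phone Allowance — no waiver, service 336 days ≥ 1 month (≈30 days) ✓; site Lyon ✗ (not Fresno, Boise, or Omaha) → not eligible.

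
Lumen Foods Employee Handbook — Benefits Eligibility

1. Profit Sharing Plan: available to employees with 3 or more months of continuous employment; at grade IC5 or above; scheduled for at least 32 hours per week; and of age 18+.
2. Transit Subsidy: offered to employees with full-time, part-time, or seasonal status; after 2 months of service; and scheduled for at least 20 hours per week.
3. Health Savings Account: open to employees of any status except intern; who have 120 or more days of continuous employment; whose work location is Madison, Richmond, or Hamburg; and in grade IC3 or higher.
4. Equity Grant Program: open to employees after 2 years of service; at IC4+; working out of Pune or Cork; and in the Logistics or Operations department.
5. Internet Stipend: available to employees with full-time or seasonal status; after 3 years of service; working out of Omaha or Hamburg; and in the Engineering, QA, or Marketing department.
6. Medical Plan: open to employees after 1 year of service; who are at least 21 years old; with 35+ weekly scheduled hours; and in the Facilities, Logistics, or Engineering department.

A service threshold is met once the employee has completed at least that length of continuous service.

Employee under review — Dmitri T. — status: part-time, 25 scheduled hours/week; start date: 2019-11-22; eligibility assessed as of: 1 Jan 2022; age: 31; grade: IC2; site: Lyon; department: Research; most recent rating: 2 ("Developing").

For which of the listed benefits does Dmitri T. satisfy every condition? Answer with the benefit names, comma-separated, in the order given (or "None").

Transit Subsidy

Service from 2019-11-22 to 1 Jan 2022: 771 days.
Profit Sharing Plan — service 771 days ≥ 3 months (≈90 days) ✓; grade IC2 < IC5 ✗ → not eligible.
Transit Subsidy — status part-time ✓; service 771 days ≥ 2 months (≈60 days) ✓; 25 hrs/wk ≥ 20 ✓ → eligible.
Health Savings Account — status part-time ✓ (not excluded); service 771 days ≥ 120 days ✓; site Lyon ✗ (not Madison, Richmond, or Hamburg) → not eligible.
Equity Grant Program — service 771 days ≥ 2 years (≈730 days) ✓; grade IC2 < IC4 ✗ → not eligible.
Internet Stipend — status part-time ✗ (requires full-time or seasonal) → not eligible.
Medical Plan — service 771 days ≥ 1 year (≈365 days) ✓; age 31 ≥ 21 ✓; 25 hrs/wk < 35 ✗ → not eligible.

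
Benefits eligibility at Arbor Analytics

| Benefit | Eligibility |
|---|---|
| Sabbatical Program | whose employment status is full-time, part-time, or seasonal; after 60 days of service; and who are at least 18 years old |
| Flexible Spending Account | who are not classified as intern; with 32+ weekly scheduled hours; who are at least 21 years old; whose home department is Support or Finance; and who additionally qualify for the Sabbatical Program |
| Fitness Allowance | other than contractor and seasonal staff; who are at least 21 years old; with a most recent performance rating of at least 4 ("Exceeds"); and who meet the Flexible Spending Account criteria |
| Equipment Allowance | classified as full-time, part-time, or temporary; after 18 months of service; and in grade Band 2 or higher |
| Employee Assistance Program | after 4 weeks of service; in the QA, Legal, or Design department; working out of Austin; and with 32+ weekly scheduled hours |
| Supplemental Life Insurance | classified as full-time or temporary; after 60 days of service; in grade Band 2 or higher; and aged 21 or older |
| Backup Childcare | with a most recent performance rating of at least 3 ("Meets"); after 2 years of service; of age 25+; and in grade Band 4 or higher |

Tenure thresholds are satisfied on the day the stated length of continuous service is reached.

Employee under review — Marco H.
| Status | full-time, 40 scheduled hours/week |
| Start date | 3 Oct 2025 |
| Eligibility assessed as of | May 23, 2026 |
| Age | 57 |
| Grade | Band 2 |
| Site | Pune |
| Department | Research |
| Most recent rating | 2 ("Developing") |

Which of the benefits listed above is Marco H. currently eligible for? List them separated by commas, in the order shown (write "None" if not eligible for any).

Service from 3 Oct 2025 to May 23, 2026: 232 days.
Sabbatical Program — status full-time ✓; service 232 days ≥ 60 days ✓; age 57 ≥ 18 ✓ → eligible.
Flexible Spending Account — status full-time ✓ (not excluded); 40 hrs/wk ≥ 32 ✓; age 57 ≥ 21 ✓; dept Research ✗ → not eligible.
Fitness Allowance — status full-time ✓ (not excluded); age 57 ≥ 21 ✓; rating 2 < 4 ✗ → not eligible.
Equipment Allowance — status full-time ✓; service 232 days < 18 months (≈540 days) ✗ → not eligible.
Employee Assistance Program — service 232 days ≥ 4 weeks (≈28 days) ✓; dept Research ✗ → not eligible.
Supplemental Life Insurance — status full-time ✓; service 232 days ≥ 60 days ✓; grade Band 2 ≥ Band 2 ✓; age 57 ≥ 21 ✓ → eligible.
Backup Childcare — rating 2 < 3 ✗ → not eligible.

Sabbatical Program, Supplemental Life Insurance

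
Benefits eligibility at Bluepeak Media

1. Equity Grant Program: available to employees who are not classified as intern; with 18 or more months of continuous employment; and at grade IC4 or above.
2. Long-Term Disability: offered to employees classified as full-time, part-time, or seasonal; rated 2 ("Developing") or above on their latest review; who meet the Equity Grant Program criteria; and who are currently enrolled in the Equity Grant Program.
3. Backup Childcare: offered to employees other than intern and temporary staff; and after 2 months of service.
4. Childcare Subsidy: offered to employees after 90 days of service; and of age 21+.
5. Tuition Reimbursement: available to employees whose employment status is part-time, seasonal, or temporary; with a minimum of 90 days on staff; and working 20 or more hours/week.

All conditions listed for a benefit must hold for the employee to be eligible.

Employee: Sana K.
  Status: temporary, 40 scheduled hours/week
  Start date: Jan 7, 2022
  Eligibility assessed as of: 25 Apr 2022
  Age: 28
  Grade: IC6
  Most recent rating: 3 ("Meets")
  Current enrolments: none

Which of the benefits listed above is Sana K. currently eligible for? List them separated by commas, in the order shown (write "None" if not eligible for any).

Childcare Subsidy, Tuition Reimbursement

Service from Jan 7, 2022 to 25 Apr 2022: 108 days.
Equity Grant Program — status temporary ✓ (not excluded); service 108 days < 18 months (≈540 days) ✗ → not eligible.
Long-Term Disability — status temporary ✗ (requires full-time, part-time, or seasonal) → not eligible.
Backup Childcare — status temporary ✗ (excluded) → not eligible.
Childcare Subsidy — service 108 days ≥ 90 days ✓; age 28 ≥ 21 ✓ → eligible.
Tuition Reimbursement — status temporary ✓; service 108 days ≥ 90 days ✓; 40 hrs/wk ≥ 20 ✓ → eligible.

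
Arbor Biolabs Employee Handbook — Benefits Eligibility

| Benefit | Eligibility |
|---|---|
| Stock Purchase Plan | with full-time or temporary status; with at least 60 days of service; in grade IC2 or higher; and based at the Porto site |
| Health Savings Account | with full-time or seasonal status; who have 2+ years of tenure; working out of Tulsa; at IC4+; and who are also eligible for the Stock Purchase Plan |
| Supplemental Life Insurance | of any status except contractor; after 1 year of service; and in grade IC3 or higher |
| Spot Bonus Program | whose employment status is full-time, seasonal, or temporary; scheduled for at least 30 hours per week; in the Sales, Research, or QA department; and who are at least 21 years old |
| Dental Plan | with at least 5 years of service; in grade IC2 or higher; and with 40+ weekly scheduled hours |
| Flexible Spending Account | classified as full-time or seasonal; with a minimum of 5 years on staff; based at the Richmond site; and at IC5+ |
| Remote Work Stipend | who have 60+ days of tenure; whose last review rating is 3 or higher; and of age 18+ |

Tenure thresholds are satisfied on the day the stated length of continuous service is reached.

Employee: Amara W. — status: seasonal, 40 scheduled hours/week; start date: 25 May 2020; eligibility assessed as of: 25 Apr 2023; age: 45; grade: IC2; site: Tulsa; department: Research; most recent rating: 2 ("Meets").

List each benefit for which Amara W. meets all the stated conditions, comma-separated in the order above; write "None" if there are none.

Spot Bonus Program

Service from 25 May 2020 to 25 Apr 2023: 1065 days.
Stock Purchase Plan — status seasonal ✗ (requires full-time or temporary) → not eligible.
Health Savings Account — status seasonal ✓; service 1065 days ≥ 2 years (≈730 days) ✓; site Tulsa ✓; grade IC2 < IC4 ✗ → not eligible.
Supplemental Life Insurance — status seasonal ✓ (not excluded); service 1065 days ≥ 1 year (≈365 days) ✓; grade IC2 < IC3 ✗ → not eligible.
Spot Bonus Program — status seasonal ✓; 40 hrs/wk ≥ 30 ✓; dept Research ✓; age 45 ≥ 21 ✓ → eligible.
Dental Plan — service 1065 days < 5 years (≈1825 days) ✗ → not eligible.
Flexible Spending Account — status seasonal ✓; service 1065 days < 5 years (≈1825 days) ✗ → not eligible.
Remote Work Stipend — service 1065 days ≥ 60 days ✓; rating 2 < 3 ✗ → not eligible.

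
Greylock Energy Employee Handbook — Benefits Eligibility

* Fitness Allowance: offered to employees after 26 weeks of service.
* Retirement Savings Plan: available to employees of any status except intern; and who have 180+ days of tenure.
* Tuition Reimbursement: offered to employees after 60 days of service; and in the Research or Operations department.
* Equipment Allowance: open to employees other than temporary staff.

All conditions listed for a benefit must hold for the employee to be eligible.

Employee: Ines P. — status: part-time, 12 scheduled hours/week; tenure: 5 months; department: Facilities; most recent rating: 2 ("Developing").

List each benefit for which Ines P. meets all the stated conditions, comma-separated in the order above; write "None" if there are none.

Equipment Allowance

Fitness Allowance — service 5 months < 26 weeks (≈182 days) ✗ → not eligible.
Retirement Savings Plan — status part-time ✓ (not excluded); service 5 months < 180 days ✗ → not eligible.
Tuition Reimbursement — service 5 months ≥ 60 days ✓; dept Facilities ✗ → not eligible.
Equipment Allowance — status part-time ✓ (not excluded) → eligible.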